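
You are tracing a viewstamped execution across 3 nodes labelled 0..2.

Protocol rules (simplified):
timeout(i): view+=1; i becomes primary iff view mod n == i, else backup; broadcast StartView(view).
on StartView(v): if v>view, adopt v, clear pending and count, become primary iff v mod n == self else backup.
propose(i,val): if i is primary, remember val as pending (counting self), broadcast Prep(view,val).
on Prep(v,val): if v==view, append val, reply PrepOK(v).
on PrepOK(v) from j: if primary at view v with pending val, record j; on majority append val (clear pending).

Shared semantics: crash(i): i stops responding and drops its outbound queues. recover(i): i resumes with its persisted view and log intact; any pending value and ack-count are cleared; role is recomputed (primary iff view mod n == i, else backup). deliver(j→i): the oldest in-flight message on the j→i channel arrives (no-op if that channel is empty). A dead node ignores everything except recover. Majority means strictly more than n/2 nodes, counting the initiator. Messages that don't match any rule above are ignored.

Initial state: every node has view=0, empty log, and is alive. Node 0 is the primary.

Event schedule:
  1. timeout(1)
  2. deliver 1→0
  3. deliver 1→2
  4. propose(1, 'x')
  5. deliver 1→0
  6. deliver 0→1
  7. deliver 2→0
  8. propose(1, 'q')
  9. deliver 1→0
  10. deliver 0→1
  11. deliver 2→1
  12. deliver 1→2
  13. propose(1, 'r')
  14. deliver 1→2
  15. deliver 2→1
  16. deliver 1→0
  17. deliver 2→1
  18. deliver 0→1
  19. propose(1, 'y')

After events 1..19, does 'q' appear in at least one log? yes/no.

[1] timeout(1) → N1(prim v1 [-])
[2] deliver 1→0 → N0(back v1 [-])
[3] deliver 1→2 → N2(back v1 [-])
[4] propose(1,'x') → ∅
[5] deliver 1→0 → N0(back v1 [x])
[6] deliver 0→1 → N1(prim v1 [x])
[7] deliver 2→0 → ∅
[8] propose(1,'q') → ∅
[9] deliver 1→0 → N0(back v1 [x,q])
[10] deliver 0→1 → N1(prim v1 [x,q])
[11] deliver 2→1 → ∅
[12] deliver 1→2 → N2(back v1 [x])
[13] propose(1,'r') → ∅
[14] deliver 1→2 → N2(back v1 [x,q])
[15] deliver 2→1 → N1(prim v1 [x,q,r])
[16] deliver 1→0 → N0(back v1 [x,q,r])
[17] deliver 2→1 → ∅
[18] deliver 0→1 → ∅
[19] propose(1,'y') → ∅

yes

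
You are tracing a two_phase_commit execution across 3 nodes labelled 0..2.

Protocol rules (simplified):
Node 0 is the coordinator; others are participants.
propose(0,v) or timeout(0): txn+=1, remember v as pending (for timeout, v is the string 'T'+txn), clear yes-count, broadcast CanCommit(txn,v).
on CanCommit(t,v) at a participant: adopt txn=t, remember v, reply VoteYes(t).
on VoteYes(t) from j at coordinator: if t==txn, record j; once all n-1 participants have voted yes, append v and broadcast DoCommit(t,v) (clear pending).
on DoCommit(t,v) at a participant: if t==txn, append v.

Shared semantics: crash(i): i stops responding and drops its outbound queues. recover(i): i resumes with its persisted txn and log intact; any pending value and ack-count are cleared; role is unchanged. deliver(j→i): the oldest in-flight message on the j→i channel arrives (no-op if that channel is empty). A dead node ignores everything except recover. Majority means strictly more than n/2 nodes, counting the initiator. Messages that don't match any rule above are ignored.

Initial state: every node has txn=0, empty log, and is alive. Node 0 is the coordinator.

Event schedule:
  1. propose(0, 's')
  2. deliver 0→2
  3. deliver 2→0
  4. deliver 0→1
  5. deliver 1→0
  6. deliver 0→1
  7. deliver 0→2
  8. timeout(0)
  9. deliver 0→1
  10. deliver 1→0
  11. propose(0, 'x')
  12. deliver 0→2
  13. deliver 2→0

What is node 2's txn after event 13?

[1] propose(0,'s') → N0(coor t1 [-])
[2] deliver 0→2 → N2(part t1 [-])
[3] deliver 2→0 → ∅
[4] deliver 0→1 → N1(part t1 [-])
[5] deliver 1→0 → N0(coor t1 [s])
[6] deliver 0→1 → N1(part t1 [s])
[7] deliver 0→2 → N2(part t1 [s])
[8] timeout(0) → N0(coor t2 [s])
[9] deliver 0→1 → N1(part t2 [s])
[10] deliver 1→0 → ∅
[11] propose(0,'x') → N0(coor t3 [s])
[12] deliver 0→2 → N2(part t2 [s])
[13] deliver 2→0 → ∅

2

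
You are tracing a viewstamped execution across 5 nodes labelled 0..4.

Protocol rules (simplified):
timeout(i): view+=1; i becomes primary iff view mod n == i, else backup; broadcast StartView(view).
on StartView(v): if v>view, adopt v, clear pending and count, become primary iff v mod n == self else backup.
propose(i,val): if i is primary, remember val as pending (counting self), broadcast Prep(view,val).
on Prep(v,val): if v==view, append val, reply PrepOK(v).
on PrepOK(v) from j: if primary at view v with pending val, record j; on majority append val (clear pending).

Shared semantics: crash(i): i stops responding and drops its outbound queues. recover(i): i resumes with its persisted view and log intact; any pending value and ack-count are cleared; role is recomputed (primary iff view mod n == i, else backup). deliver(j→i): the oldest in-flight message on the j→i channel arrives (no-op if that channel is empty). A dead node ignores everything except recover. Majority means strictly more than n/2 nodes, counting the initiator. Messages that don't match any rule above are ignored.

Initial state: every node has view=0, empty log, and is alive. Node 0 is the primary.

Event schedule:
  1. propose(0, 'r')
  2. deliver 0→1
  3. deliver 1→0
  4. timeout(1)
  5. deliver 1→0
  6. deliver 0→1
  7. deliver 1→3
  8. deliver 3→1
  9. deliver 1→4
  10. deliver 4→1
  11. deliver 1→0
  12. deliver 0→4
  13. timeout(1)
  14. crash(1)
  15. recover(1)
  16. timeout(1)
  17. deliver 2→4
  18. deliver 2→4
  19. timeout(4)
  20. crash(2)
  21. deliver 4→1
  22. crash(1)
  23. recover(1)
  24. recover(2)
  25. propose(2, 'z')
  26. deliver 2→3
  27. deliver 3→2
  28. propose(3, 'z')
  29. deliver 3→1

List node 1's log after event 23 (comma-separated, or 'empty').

[1] propose(0,'r') → ∅
[2] deliver 0→1 → N1(back v0 [r])
[3] deliver 1→0 → ∅
[4] timeout(1) → N1(prim v1 [r])
[5] deliver 1→0 → N0(back v1 [-])
[6] deliver 0→1 → ∅
[7] deliver 1→3 → N3(back v1 [-])
[8] deliver 3→1 → ∅
[9] deliver 1→4 → N4(back v1 [-])
[10] deliver 4→1 → ∅
[11] deliver 1→0 → ∅
[12] deliver 0→4 → ∅
[13] timeout(1) → N1(back v2 [r])
[14] crash(1) → N1(✗back v2 [r])
[15] recover(1) → N1(back v2 [r])
[16] timeout(1) → N1(back v3 [r])
[17] deliver 2→4 → ∅
[18] deliver 2→4 → ∅
[19] timeout(4) → N4(back v2 [-])
[20] crash(2) → N2(✗back v0 [-])
[21] deliver 4→1 → ∅
[22] crash(1) → N1(✗back v3 [r])
[23] recover(1) → N1(back v3 [r])

r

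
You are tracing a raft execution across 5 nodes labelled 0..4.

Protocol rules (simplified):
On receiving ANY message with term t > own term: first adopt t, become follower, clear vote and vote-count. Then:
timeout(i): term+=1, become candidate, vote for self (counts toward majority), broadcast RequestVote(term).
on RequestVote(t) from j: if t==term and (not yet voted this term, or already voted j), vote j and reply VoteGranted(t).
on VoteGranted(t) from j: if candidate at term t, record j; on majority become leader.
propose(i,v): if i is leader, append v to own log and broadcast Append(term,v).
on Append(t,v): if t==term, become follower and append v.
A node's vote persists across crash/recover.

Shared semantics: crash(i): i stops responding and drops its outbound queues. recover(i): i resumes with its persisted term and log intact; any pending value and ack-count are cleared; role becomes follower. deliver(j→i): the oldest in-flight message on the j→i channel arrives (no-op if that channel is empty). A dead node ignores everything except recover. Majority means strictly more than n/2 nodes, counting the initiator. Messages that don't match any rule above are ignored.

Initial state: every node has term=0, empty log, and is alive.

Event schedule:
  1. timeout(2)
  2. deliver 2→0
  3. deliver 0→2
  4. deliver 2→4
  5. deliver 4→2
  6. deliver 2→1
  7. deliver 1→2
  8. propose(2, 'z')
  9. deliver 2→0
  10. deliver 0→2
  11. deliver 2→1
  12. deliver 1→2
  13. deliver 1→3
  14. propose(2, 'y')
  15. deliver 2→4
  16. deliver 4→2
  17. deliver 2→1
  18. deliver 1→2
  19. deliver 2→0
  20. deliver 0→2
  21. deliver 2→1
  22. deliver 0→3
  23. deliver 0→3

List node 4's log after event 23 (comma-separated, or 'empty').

1. timeout(2):  <2:cand t1 ->
2. deliver 2→0:  <0:foll t1 ->
3. deliver 0→2:  nop
4. deliver 2→4:  <4:foll t1 ->
5. deliver 4→2:  <2:lead t1 ->
6. deliver 2→1:  <1:foll t1 ->
7. deliver 1→2:  nop
8. propose(2,'z'):  <2:lead t1 z>
9. deliver 2→0:  <0:foll t1 z>
10. deliver 0→2:  nop
11. deliver 2→1:  <1:foll t1 z>
12. deliver 1→2:  nop
13. deliver 1→3:  nop
14. propose(2,'y'):  <2:lead t1 z,y>
15. deliver 2→4:  <4:foll t1 z>
16. deliver 4→2:  nop
17. deliver 2→1:  <1:foll t1 z,y>
18. deliver 1→2:  nop
19. deliver 2→0:  <0:foll t1 z,y>
20. deliver 0→2:  nop
21. deliver 2→1:  nop
22. deliver 0→3:  nop
23. deliver 0→3:  nop

z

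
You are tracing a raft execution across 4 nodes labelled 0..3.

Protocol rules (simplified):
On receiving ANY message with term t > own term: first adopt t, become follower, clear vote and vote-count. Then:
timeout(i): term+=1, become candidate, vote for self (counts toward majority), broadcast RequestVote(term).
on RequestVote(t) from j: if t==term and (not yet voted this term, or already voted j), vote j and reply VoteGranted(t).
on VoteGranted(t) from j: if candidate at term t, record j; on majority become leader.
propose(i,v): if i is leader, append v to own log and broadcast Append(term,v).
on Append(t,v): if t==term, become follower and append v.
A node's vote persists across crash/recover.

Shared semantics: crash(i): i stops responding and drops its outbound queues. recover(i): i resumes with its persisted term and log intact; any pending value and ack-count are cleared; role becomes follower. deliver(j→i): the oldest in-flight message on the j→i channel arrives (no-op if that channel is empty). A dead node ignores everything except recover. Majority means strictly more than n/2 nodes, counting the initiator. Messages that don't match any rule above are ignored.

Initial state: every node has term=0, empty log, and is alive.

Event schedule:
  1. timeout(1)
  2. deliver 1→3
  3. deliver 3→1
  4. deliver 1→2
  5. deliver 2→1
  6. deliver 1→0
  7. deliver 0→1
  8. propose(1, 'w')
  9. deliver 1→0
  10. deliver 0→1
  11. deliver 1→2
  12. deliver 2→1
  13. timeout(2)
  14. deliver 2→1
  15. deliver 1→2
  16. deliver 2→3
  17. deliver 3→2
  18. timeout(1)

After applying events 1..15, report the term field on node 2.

e1 timeout(1): 1[cand,t=1,-]
e2 deliver 1→3: 3[foll,t=1,-]
e3 deliver 3→1: ·
e4 deliver 1→2: 2[foll,t=1,-]
e5 deliver 2→1: 1[lead,t=1,-]
e6 deliver 1→0: 0[foll,t=1,-]
e7 deliver 0→1: ·
e8 propose(1,'w'): 1[lead,t=1,w]
e9 deliver 1→0: 0[foll,t=1,w]
e10 deliver 0→1: ·
e11 deliver 1→2: 2[foll,t=1,w]
e12 deliver 2→1: ·
e13 timeout(2): 2[cand,t=2,w]
e14 deliver 2→1: 1[foll,t=2,w]
e15 deliver 1→2: ·

2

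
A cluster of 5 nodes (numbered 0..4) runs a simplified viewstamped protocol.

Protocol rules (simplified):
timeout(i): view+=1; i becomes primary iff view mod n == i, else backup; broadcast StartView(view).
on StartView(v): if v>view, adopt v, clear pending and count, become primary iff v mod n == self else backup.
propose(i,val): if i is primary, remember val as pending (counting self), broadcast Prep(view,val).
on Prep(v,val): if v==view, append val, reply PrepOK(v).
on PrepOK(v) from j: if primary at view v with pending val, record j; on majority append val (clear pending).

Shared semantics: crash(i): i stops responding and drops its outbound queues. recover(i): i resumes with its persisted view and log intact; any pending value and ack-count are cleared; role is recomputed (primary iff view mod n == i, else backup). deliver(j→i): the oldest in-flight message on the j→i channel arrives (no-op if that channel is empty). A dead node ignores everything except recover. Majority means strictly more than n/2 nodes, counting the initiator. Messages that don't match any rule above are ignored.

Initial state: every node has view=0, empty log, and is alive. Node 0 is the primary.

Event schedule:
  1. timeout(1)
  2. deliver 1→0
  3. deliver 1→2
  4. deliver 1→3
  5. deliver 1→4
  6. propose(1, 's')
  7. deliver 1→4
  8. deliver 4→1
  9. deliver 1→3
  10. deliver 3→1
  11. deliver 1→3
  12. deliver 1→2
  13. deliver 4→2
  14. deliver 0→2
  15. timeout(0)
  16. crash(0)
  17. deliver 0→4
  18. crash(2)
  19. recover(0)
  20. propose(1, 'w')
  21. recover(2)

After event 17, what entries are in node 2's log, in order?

s

1. timeout(1):  <1:prim v1 ->
2. deliver 1→0:  <0:back v1 ->
3. deliver 1→2:  <2:back v1 ->
4. deliver 1→3:  <3:back v1 ->
5. deliver 1→4:  <4:back v1 ->
6. propose(1,'s'):  nop
7. deliver 1→4:  <4:back v1 s>
8. deliver 4→1:  nop
9. deliver 1→3:  <3:back v1 s>
10. deliver 3→1:  <1:prim v1 s>
11. deliver 1→3:  nop
12. deliver 1→2:  <2:back v1 s>
13. deliver 4→2:  nop
14. deliver 0→2:  nop
15. timeout(0):  <0:back v2 ->
16. crash(0):  <0:✗back v2 ->
17. deliver 0→4:  nop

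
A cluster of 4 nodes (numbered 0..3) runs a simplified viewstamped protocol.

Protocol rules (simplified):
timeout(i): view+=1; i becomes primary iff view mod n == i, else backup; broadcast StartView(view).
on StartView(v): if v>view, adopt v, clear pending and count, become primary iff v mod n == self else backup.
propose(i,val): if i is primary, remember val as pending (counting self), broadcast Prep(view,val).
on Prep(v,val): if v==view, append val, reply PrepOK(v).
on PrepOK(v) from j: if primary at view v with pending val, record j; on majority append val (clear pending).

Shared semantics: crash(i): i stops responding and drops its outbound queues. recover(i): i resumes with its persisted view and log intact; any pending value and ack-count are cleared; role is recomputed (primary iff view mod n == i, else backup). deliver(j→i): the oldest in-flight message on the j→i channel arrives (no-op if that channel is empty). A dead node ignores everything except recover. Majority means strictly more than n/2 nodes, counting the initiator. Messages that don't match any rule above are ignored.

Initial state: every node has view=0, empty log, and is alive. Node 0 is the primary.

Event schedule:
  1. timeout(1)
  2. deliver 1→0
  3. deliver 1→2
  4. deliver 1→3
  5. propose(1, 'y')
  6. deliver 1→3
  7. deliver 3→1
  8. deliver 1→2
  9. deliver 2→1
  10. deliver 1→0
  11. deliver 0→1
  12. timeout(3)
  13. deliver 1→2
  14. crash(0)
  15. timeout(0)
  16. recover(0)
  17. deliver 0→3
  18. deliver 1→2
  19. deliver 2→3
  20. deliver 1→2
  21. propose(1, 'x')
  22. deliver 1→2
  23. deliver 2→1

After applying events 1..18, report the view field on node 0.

after 1 — timeout(1): n1:prim/v1/[-]
after 2 — deliver 1→0: n0:back/v1/[-]
after 3 — deliver 1→2: n2:back/v1/[-]
after 4 — deliver 1→3: n3:back/v1/[-]
after 5 — propose(1,'y'): ·
after 6 — deliver 1→3: n3:back/v1/[y]
after 7 — deliver 3→1: ·
after 8 — deliver 1→2: n2:back/v1/[y]
after 9 — deliver 2→1: n1:prim/v1/[y]
after 10 — deliver 1→0: n0:back/v1/[y]
after 11 — deliver 0→1: ·
after 12 — timeout(3): n3:back/v2/[y]
after 13 — deliver 1→2: ·
after 14 — crash(0): n0:✗back/v1/[y]
after 15 — timeout(0): ·
after 16 — recover(0): n0:back/v1/[y]
after 17 — deliver 0→3: ·
after 18 — deliver 1→2: ·

1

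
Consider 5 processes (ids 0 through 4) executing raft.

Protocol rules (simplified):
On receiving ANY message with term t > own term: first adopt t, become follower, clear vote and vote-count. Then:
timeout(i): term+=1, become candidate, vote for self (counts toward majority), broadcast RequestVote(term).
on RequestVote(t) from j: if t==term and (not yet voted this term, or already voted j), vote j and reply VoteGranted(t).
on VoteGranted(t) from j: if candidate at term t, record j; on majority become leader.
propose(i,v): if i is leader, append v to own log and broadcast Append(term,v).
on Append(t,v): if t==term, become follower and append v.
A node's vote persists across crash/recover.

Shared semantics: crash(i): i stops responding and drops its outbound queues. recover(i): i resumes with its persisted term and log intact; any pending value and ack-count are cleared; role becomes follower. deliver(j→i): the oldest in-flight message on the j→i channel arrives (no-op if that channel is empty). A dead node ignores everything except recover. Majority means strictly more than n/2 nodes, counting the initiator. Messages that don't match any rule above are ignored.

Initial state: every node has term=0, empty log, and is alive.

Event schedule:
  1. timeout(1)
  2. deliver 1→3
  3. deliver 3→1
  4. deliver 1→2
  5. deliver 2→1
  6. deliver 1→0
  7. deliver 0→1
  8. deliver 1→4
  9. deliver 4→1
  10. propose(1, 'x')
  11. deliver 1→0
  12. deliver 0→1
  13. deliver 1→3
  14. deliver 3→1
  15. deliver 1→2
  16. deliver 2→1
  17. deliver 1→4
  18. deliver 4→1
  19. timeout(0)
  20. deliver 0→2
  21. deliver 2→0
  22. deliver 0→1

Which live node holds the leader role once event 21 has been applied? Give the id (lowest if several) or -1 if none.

1

e1 timeout(1): 1[cand,t=1,-]
e2 deliver 1→3: 3[foll,t=1,-]
e3 deliver 3→1: ·
e4 deliver 1→2: 2[foll,t=1,-]
e5 deliver 2→1: 1[lead,t=1,-]
e6 deliver 1→0: 0[foll,t=1,-]
e7 deliver 0→1: ·
e8 deliver 1→4: 4[foll,t=1,-]
e9 deliver 4→1: ·
e10 propose(1,'x'): 1[lead,t=1,x]
e11 deliver 1→0: 0[foll,t=1,x]
e12 deliver 0→1: ·
e13 deliver 1→3: 3[foll,t=1,x]
e14 deliver 3→1: ·
e15 deliver 1→2: 2[foll,t=1,x]
e16 deliver 2→1: ·
e17 deliver 1→4: 4[foll,t=1,x]
e18 deliver 4→1: ·
e19 timeout(0): 0[cand,t=2,x]
e20 deliver 0→2: 2[foll,t=2,x]
e21 deliver 2→0: ·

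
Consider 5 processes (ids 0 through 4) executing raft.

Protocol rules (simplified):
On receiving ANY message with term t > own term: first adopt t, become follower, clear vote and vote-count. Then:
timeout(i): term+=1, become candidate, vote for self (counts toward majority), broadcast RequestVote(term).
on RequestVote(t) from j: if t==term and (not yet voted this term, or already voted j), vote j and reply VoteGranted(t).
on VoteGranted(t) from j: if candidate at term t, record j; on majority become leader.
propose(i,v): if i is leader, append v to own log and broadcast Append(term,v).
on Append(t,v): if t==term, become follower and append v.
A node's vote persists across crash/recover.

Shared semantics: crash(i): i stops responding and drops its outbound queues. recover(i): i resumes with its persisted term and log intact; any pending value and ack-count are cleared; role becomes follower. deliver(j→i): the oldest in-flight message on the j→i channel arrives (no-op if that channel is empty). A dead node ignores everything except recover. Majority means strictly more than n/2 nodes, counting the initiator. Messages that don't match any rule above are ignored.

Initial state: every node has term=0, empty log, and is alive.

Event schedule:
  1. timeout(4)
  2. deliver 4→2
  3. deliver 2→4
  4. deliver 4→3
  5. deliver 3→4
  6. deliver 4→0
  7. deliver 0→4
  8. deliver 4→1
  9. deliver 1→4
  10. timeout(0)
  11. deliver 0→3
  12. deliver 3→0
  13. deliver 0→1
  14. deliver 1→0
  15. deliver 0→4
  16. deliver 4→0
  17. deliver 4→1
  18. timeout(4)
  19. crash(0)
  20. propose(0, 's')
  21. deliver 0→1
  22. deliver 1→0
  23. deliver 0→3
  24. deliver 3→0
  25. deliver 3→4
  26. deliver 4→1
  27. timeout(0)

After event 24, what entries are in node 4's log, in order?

empty

e1 timeout(4): 4[cand,t=1,-]
e2 deliver 4→2: 2[foll,t=1,-]
e3 deliver 2→4: ·
e4 deliver 4→3: 3[foll,t=1,-]
e5 deliver 3→4: 4[lead,t=1,-]
e6 deliver 4→0: 0[foll,t=1,-]
e7 deliver 0→4: ·
e8 deliver 4→1: 1[foll,t=1,-]
e9 deliver 1→4: ·
e10 timeout(0): 0[cand,t=2,-]
e11 deliver 0→3: 3[foll,t=2,-]
e12 deliver 3→0: ·
e13 deliver 0→1: 1[foll,t=2,-]
e14 deliver 1→0: 0[lead,t=2,-]
e15 deliver 0→4: 4[foll,t=2,-]
e16 deliver 4→0: ·
e17 deliver 4→1: ·
e18 timeout(4): 4[cand,t=3,-]
e19 crash(0): 0[✗lead,t=2,-]
e20 propose(0,'s'): ·
e21 deliver 0→1: ·
e22 deliver 1→0: ·
e23 deliver 0→3: ·
e24 deliver 3→0: ·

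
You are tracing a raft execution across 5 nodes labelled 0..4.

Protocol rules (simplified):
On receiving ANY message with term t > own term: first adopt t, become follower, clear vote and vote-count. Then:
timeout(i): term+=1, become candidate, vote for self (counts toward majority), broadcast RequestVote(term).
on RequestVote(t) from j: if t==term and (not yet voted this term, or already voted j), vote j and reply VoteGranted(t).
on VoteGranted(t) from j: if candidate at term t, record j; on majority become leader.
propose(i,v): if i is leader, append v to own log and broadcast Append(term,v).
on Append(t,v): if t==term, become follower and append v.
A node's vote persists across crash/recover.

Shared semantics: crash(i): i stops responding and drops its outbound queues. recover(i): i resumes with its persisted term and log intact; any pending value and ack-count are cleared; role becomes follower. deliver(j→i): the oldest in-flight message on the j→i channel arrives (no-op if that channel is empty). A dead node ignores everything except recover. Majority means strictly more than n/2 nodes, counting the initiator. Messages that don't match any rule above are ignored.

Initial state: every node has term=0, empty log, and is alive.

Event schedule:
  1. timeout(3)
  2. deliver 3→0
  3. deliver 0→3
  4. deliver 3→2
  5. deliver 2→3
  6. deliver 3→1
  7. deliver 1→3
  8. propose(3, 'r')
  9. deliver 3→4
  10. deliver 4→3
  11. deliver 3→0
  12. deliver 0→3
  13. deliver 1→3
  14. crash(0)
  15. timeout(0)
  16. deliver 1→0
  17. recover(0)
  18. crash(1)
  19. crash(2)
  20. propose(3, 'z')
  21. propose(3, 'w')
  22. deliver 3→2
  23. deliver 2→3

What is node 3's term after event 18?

1. timeout(3):  <3:cand t1 ->
2. deliver 3→0:  <0:foll t1 ->
3. deliver 0→3:  nop
4. deliver 3→2:  <2:foll t1 ->
5. deliver 2→3:  <3:lead t1 ->
6. deliver 3→1:  <1:foll t1 ->
7. deliver 1→3:  nop
8. propose(3,'r'):  <3:lead t1 r>
9. deliver 3→4:  <4:foll t1 ->
10. deliver 4→3:  nop
11. deliver 3→0:  <0:foll t1 r>
12. deliver 0→3:  nop
13. deliver 1→3:  nop
14. crash(0):  <0:✗foll t1 r>
15. timeout(0):  nop
16. deliver 1→0:  nop
17. recover(0):  <0:foll t1 r>
18. crash(1):  <1:✗foll t1 ->

1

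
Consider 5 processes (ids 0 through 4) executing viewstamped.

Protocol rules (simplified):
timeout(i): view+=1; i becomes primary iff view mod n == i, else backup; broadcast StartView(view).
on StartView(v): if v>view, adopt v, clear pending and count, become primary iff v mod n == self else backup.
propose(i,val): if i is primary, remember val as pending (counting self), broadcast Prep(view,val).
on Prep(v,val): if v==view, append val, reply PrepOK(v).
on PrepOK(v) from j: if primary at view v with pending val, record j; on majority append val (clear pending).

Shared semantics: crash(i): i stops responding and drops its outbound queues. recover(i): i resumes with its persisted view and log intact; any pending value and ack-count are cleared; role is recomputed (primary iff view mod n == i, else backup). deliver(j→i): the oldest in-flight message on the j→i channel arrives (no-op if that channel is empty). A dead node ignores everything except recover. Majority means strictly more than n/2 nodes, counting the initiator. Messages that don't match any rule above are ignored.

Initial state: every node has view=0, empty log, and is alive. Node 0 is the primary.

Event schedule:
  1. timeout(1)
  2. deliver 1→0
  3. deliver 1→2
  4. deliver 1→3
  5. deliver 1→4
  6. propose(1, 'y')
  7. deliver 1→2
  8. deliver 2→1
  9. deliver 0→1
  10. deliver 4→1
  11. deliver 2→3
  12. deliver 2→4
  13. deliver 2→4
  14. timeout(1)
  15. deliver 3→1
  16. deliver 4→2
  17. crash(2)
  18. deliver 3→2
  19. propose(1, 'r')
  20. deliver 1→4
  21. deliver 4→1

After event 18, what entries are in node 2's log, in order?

after 1 — timeout(1): n1:prim/v1/[-]
after 2 — deliver 1→0: n0:back/v1/[-]
after 3 — deliver 1→2: n2:back/v1/[-]
after 4 — deliver 1→3: n3:back/v1/[-]
after 5 — deliver 1→4: n4:back/v1/[-]
after 6 — propose(1,'y'): ·
after 7 — deliver 1→2: n2:back/v1/[y]
after 8 — deliver 2→1: ·
after 9 — deliver 0→1: ·
after 10 — deliver 4→1: ·
after 11 — deliver 2→3: ·
after 12 — deliver 2→4: ·
after 13 — deliver 2→4: ·
after 14 — timeout(1): n1:back/v2/[-]
after 15 — deliver 3→1: ·
after 16 — deliver 4→2: ·
after 17 — crash(2): n2:✗back/v1/[y]
after 18 — deliver 3→2: ·

y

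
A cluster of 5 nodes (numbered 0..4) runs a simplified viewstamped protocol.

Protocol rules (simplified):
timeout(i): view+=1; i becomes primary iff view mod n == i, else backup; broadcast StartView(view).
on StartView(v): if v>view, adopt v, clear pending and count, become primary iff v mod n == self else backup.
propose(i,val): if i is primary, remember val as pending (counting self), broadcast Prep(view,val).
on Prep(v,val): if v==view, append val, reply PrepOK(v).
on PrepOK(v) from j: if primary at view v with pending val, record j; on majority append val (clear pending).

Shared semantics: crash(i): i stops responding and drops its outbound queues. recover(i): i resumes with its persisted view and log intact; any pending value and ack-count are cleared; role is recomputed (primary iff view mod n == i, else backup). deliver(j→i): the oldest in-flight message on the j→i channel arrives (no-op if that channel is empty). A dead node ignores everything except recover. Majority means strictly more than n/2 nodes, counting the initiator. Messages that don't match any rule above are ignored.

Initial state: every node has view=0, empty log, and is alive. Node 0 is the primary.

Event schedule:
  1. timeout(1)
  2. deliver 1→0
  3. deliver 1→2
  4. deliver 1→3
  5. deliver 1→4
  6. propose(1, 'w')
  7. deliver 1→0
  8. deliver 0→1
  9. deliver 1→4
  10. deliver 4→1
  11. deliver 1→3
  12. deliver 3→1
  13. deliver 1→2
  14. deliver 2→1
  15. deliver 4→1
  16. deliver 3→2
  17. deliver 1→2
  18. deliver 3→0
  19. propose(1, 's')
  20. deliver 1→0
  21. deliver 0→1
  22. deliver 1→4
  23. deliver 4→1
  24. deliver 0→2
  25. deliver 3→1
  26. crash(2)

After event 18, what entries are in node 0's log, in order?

[1] timeout(1) → N1(prim v1 [-])
[2] deliver 1→0 → N0(back v1 [-])
[3] deliver 1→2 → N2(back v1 [-])
[4] deliver 1→3 → N3(back v1 [-])
[5] deliver 1→4 → N4(back v1 [-])
[6] propose(1,'w') → ∅
[7] deliver 1→0 → N0(back v1 [w])
[8] deliver 0→1 → ∅
[9] deliver 1→4 → N4(back v1 [w])
[10] deliver 4→1 → N1(prim v1 [w])
[11] deliver 1→3 → N3(back v1 [w])
[12] deliver 3→1 → ∅
[13] deliver 1→2 → N2(back v1 [w])
[14] deliver 2→1 → ∅
[15] deliver 4→1 → ∅
[16] deliver 3→2 → ∅
[17] deliver 1→2 → ∅
[18] deliver 3→0 → ∅

w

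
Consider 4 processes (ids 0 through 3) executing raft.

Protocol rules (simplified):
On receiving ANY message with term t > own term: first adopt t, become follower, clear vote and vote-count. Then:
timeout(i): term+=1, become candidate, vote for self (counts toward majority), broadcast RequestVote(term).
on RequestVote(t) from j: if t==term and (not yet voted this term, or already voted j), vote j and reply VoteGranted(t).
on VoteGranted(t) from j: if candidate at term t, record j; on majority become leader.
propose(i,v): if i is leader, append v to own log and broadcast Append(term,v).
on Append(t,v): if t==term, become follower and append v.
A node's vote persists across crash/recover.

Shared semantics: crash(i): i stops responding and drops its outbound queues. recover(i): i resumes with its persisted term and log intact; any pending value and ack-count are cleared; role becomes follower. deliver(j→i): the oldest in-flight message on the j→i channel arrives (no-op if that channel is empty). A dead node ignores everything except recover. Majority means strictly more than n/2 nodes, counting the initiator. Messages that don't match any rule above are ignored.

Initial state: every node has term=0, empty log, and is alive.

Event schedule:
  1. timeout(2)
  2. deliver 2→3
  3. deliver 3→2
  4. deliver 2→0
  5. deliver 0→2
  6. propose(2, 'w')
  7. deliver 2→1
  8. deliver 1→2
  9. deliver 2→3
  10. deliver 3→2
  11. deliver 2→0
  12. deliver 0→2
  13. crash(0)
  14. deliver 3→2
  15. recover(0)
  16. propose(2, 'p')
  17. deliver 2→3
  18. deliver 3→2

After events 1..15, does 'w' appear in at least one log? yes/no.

yes

[1] timeout(2) → N2(cand t1 [-])
[2] deliver 2→3 → N3(foll t1 [-])
[3] deliver 3→2 → ∅
[4] deliver 2→0 → N0(foll t1 [-])
[5] deliver 0→2 → N2(lead t1 [-])
[6] propose(2,'w') → N2(lead t1 [w])
[7] deliver 2→1 → N1(foll t1 [-])
[8] deliver 1→2 → ∅
[9] deliver 2→3 → N3(foll t1 [w])
[10] deliver 3→2 → ∅
[11] deliver 2→0 → N0(foll t1 [w])
[12] deliver 0→2 → ∅
[13] crash(0) → N0(✗foll t1 [w])
[14] deliver 3→2 → ∅
[15] recover(0) → N0(foll t1 [w])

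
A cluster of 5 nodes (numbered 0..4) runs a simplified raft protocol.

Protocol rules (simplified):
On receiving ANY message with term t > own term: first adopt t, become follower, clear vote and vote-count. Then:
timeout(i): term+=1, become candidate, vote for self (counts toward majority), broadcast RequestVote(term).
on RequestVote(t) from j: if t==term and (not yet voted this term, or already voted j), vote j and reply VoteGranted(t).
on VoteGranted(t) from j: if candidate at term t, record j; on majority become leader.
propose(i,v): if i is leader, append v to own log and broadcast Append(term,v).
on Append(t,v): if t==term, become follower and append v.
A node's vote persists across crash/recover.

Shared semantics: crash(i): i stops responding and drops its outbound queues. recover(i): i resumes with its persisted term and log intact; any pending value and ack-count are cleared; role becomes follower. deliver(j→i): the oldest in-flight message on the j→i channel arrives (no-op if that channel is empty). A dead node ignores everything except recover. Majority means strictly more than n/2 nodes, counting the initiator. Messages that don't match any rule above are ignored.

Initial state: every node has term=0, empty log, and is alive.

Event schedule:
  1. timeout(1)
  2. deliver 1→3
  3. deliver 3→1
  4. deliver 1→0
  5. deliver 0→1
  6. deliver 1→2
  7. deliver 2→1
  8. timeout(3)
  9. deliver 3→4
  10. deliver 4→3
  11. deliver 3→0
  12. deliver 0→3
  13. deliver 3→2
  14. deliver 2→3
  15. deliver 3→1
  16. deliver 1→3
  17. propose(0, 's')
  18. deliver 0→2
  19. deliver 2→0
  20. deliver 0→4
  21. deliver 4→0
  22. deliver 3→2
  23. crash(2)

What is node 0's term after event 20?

2

1. timeout(1):  <1:cand t1 ->
2. deliver 1→3:  <3:foll t1 ->
3. deliver 3→1:  nop
4. deliver 1→0:  <0:foll t1 ->
5. deliver 0→1:  <1:lead t1 ->
6. deliver 1→2:  <2:foll t1 ->
7. deliver 2→1:  nop
8. timeout(3):  <3:cand t2 ->
9. deliver 3→4:  <4:foll t2 ->
10. deliver 4→3:  nop
11. deliver 3→0:  <0:foll t2 ->
12. deliver 0→3:  <3:lead t2 ->
13. deliver 3→2:  <2:foll t2 ->
14. deliver 2→3:  nop
15. deliver 3→1:  <1:foll t2 ->
16. deliver 1→3:  nop
17. propose(0,'s'):  nop
18. deliver 0→2:  nop
19. deliver 2→0:  nop
20. deliver 0→4:  nop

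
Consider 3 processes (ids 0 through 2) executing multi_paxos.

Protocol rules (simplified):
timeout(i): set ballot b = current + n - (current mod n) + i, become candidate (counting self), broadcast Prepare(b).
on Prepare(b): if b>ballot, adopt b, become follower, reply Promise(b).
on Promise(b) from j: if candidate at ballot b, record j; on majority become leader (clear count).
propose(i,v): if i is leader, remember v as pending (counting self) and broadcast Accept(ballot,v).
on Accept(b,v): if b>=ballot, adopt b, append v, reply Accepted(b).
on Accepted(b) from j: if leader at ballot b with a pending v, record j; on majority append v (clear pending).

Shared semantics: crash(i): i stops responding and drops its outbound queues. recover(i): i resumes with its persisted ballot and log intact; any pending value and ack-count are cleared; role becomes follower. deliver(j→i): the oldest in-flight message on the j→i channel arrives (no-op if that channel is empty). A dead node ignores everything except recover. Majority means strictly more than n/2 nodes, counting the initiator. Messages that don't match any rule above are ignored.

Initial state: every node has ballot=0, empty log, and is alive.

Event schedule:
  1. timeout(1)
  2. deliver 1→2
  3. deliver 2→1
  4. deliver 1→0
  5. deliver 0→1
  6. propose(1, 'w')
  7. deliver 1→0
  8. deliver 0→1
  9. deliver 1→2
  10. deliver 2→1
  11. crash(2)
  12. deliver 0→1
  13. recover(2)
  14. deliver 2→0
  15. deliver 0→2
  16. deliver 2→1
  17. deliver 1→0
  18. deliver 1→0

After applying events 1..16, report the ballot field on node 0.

step 1 timeout(1): 1={cand,b=4,log=-}
step 2 deliver 1→2: 2={foll,b=4,log=-}
step 3 deliver 2→1: 1={lead,b=4,log=-}
step 4 deliver 1→0: 0={foll,b=4,log=-}
step 5 deliver 0→1: —
step 6 propose(1,'w'): —
step 7 deliver 1→0: 0={foll,b=4,log=w}
step 8 deliver 0→1: 1={lead,b=4,log=w}
step 9 deliver 1→2: 2={foll,b=4,log=w}
step 10 deliver 2→1: —
step 11 crash(2): 2={✗foll,b=4,log=w}
step 12 deliver 0→1: —
step 13 recover(2): 2={foll,b=4,log=w}
step 14 deliver 2→0: —
step 15 deliver 0→2: —
step 16 deliver 2→1: —

4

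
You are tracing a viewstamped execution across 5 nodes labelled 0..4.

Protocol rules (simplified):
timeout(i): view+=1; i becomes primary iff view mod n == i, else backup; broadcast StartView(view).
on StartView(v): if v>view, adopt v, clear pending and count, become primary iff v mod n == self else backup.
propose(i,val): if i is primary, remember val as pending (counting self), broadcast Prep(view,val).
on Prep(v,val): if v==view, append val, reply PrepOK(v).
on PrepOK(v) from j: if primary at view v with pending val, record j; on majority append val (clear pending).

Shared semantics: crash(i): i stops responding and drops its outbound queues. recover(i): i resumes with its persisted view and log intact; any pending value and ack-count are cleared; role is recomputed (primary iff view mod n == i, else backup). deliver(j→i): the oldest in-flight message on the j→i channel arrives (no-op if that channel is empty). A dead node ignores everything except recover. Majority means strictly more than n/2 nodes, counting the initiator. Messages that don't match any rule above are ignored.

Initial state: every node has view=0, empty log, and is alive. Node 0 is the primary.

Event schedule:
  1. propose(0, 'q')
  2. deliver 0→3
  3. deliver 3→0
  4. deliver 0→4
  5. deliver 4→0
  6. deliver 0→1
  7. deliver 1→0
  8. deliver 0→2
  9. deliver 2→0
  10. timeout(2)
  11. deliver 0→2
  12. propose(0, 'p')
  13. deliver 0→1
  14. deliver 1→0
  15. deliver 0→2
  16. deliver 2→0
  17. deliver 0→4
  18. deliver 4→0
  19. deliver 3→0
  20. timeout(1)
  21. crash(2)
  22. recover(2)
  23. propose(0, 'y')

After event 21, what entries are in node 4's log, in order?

q,p

step 1 propose(0,'q'): —
step 2 deliver 0→3: 3={back,v=0,log=q}
step 3 deliver 3→0: —
step 4 deliver 0→4: 4={back,v=0,log=q}
step 5 deliver 4→0: 0={prim,v=0,log=q}
step 6 deliver 0→1: 1={back,v=0,log=q}
step 7 deliver 1→0: —
step 8 deliver 0→2: 2={back,v=0,log=q}
step 9 deliver 2→0: —
step 10 timeout(2): 2={back,v=1,log=q}
step 11 deliver 0→2: —
step 12 propose(0,'p'): —
step 13 deliver 0→1: 1={back,v=0,log=q,p}
step 14 deliver 1→0: —
step 15 deliver 0→2: —
step 16 deliver 2→0: 0={back,v=1,log=q}
step 17 deliver 0→4: 4={back,v=0,log=q,p}
step 18 deliver 4→0: —
step 19 deliver 3→0: —
step 20 timeout(1): 1={prim,v=1,log=q,p}
step 21 crash(2): 2={✗back,v=1,log=q}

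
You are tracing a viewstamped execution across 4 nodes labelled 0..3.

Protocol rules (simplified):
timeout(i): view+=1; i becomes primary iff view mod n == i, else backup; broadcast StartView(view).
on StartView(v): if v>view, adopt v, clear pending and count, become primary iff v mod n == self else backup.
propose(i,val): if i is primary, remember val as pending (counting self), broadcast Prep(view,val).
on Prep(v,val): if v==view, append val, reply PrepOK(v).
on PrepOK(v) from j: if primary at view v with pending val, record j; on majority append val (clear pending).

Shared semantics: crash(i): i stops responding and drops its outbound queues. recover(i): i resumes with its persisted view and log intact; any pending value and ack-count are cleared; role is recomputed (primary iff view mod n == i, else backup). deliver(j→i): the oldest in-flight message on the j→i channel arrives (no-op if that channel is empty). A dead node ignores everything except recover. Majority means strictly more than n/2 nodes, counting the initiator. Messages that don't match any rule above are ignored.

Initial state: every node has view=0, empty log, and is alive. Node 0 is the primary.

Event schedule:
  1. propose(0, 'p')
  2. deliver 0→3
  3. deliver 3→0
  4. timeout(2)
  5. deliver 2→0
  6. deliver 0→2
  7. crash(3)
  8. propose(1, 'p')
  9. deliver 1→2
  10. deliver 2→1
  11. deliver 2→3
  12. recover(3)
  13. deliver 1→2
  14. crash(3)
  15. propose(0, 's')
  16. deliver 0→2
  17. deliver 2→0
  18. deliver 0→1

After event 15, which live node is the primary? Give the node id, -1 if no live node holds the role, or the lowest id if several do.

e1 propose(0,'p'): ·
e2 deliver 0→3: 3[back,v=0,p]
e3 deliver 3→0: ·
e4 timeout(2): 2[back,v=1,-]
e5 deliver 2→0: 0[back,v=1,-]
e6 deliver 0→2: ·
e7 crash(3): 3[✗back,v=0,p]
e8 propose(1,'p'): ·
e9 deliver 1→2: ·
e10 deliver 2→1: 1[prim,v=1,-]
e11 deliver 2→3: ·
e12 recover(3): 3[back,v=0,p]
e13 deliver 1→2: ·
e14 crash(3): 3[✗back,v=0,p]
e15 propose(0,'s'): ·

1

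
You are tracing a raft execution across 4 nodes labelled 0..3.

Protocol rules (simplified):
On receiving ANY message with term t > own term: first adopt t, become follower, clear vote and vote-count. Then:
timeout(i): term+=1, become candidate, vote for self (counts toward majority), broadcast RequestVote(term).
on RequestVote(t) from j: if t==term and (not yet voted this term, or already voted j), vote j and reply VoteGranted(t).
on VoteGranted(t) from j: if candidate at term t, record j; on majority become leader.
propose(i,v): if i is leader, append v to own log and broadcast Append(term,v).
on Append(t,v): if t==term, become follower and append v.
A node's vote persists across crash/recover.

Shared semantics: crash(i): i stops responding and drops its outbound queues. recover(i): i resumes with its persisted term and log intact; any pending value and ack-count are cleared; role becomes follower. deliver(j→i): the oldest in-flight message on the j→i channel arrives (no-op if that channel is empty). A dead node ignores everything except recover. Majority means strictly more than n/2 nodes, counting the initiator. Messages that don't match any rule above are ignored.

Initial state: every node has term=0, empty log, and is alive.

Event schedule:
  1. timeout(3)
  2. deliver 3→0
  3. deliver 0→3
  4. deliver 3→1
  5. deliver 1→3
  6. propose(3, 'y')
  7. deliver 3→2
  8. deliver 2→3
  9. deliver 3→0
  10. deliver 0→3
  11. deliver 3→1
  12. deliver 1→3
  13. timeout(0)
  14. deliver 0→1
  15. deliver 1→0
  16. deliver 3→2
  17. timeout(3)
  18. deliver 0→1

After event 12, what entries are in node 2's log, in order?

empty

after 1 — timeout(3): n3:cand/t1/[-]
after 2 — deliver 3→0: n0:foll/t1/[-]
after 3 — deliver 0→3: ·
after 4 — deliver 3→1: n1:foll/t1/[-]
after 5 — deliver 1→3: n3:lead/t1/[-]
after 6 — propose(3,'y'): n3:lead/t1/[y]
after 7 — deliver 3→2: n2:foll/t1/[-]
after 8 — deliver 2→3: ·
after 9 — deliver 3→0: n0:foll/t1/[y]
after 10 — deliver 0→3: ·
after 11 — deliver 3→1: n1:foll/t1/[y]
after 12 — deliver 1→3: ·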